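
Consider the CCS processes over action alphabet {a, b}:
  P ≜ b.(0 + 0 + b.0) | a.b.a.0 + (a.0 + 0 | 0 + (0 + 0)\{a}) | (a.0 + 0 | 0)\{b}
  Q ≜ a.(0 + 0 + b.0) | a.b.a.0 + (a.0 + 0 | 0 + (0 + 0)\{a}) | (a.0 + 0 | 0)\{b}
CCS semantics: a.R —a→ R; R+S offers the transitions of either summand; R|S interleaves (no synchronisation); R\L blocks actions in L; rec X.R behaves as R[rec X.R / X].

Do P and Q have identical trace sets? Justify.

traces(P) ≠ traces(Q) — witness ⟨b⟩

LTS(P): 15 reachable states
  s0 = b.(0 + 0 + b.0) | a.b.a.0 + (a.0 + 0 | 0 + (0 + 0)\{a}) | (a.0 + 0 | 0)\{b} → —a→ s1, —a→ s2, —a→ s3, —b→ s4
  s1 = (a.0 + 0 | 0 + (0 + 0)\{a}) | 0\{b} → —a→ s5
  s2 = 0 | (a.0 + 0 | 0)\{b} → —a→ s5
  s3 = b.(0 + 0 + b.0) | b.a.0 → —b→ s6, —b→ s7
  s4 = (0 + 0 + b.0) | a.b.a.0 → —a→ s6, —b→ s8
  s5 = 0 | 0\{b} → (no moves)
  s6 = (0 + 0 + b.0) | b.a.0 → —b→ s10, —b→ s9
  s7 = b.(0 + 0 + b.0) | a.0 → —a→ s11, —b→ s9
  s8 = 0 | a.b.a.0 → —a→ s10
  s9 = (0 + 0 + b.0) | a.0 → —a→ s12, —b→ s13
  s10 = 0 | b.a.0 → —b→ s13
  s11 = b.(0 + 0 + b.0) | 0 → —b→ s12
  s12 = (0 + 0 + b.0) | 0 → —b→ s14
  s13 = 0 | a.0 → —a→ s14
  s14 = 0 | 0 → (no moves)
LTS(Q): 15 reachable states
  t0 = a.(0 + 0 + b.0) | a.b.a.0 + (a.0 + 0 | 0 + (0 + 0)\{a}) | (a.0 + 0 | 0)\{b} → —a→ t1, —a→ t2, —a→ t3, —a→ t4
  t1 = (0 + 0 + b.0) | a.b.a.0 → —a→ t5, —b→ t6
  t2 = (a.0 + 0 | 0 + (0 + 0)\{a}) | 0\{b} → —a→ t7
  t3 = 0 | (a.0 + 0 | 0)\{b} → —a→ t7
  t4 = a.(0 + 0 + b.0) | b.a.0 → —a→ t5, —b→ t8
  t5 = (0 + 0 + b.0) | b.a.0 → —b→ t10, —b→ t9
  t6 = 0 | a.b.a.0 → —a→ t10
  t7 = 0 | 0\{b} → (no moves)
  t8 = a.(0 + 0 + b.0) | a.0 → —a→ t11, —a→ t9
  t9 = (0 + 0 + b.0) | a.0 → —a→ t12, —b→ t13
  t10 = 0 | b.a.0 → —b→ t13
  t11 = a.(0 + 0 + b.0) | 0 → —a→ t12
  t12 = (0 + 0 + b.0) | 0 → —b→ t14
  t13 = 0 | a.0 → —a→ t14
  t14 = 0 | 0 → (no moves)
Executing b from P (initial set {s0}):
  step 1 (b): {s4}
  P completes σ.
Executing b from Q (initial set {t0}):
  step 1 (b): no successor for Q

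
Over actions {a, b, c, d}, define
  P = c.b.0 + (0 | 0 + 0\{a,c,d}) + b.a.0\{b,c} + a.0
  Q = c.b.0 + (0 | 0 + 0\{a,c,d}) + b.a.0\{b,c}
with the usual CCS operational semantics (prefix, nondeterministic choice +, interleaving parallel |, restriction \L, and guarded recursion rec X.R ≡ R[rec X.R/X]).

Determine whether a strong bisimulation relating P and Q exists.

Reachable graph of P (5 states):
  p0 = c.b.0 + (0 | 0 + 0\{a,c,d}) + b.a.0\{b,c} + a.0 → =a=> p1, =b=> p2, =c=> p3
  p1 = 0 → ∅
  p2 = a.0\{b,c} → =a=> p4
  p3 = b.0 → =b=> p1
  p4 = 0\{b,c} → ∅
Reachable graph of Q (5 states):
  q0 = c.b.0 + (0 | 0 + 0\{a,c,d}) + b.a.0\{b,c} → =b=> q1, =c=> q2
  q1 = a.0\{b,c} → =a=> q3
  q2 = b.0 → =b=> q4
  q3 = 0\{b,c} → ∅
  q4 = 0 → ∅
Partition-refinement fixed point:
  B0 = {p0}
  B1 = {p1, p4, q3, q4}
  B2 = {p2, q1}
  B3 = {p3, q2}
  B4 = {q0}
p0 ∈ B0, q0 ∈ B4 → different blocks

not bisimilar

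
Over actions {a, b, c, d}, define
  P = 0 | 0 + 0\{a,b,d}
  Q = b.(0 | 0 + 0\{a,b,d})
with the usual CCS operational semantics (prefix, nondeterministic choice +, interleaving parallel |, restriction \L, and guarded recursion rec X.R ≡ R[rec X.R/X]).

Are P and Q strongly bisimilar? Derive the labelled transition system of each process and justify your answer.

not bisimilar

LTS(P): 1 reachable states
  m0 = 0 | 0 + 0\{a,b,d} :: stopped
LTS(Q): 2 reachable states
  n0 = b.(0 | 0 + 0\{a,b,d}) :: -b-> n1
  n1 = 0 | 0 + 0\{a,b,d} :: stopped
Partition-refinement fixed point:
  B0 = {m0, n1}
  B1 = {n0}
m0 ∈ B0, n0 ∈ B1 → different blocks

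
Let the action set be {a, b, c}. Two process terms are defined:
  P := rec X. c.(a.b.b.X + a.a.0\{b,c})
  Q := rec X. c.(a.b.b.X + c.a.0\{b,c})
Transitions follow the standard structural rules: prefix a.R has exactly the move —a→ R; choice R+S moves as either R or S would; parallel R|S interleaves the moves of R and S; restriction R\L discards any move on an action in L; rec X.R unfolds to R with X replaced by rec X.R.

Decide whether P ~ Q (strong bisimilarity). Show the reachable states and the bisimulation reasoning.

not bisimilar

P's transition system — 6 states:
  s0 = rec X. c.(a.b.b.X + a.a.0\{b,c}) | =c=> s1
  s1 = a.b.b.(rec X. c.(a.b.b.X + a.a.0\{b,c})) + a.a.0\{b,c} | =a=> s2, =a=> s3
  s2 = a.0\{b,c} | =a=> s4
  s3 = b.b.(rec X. c.(a.b.b.X + a.a.0\{b,c})) | =b=> s5
  s4 = 0\{b,c} | (no moves)
  s5 = b.(rec X. c.(a.b.b.X + a.a.0\{b,c})) | =b=> s0
Q's transition system — 6 states:
  t0 = rec X. c.(a.b.b.X + c.a.0\{b,c}) | =c=> t1
  t1 = a.b.b.(rec X. c.(a.b.b.X + c.a.0\{b,c})) + c.a.0\{b,c} | =a=> t2, =c=> t3
  t2 = b.b.(rec X. c.(a.b.b.X + c.a.0\{b,c})) | =b=> t4
  t3 = a.0\{b,c} | =a=> t5
  t4 = b.(rec X. c.(a.b.b.X + c.a.0\{b,c})) | =b=> t0
  t5 = 0\{b,c} | (no moves)
Partition-refinement fixed point:
  B0 = {s0}
  B1 = {s1}
  B2 = {s2, t3}
  B3 = {s4, t5}
  B4 = {s3}
  B5 = {s5}
  B6 = {t0}
  B7 = {t1}
  B8 = {t2}
  B9 = {t4}
s0 ∈ B0, t0 ∈ B6 → different blocks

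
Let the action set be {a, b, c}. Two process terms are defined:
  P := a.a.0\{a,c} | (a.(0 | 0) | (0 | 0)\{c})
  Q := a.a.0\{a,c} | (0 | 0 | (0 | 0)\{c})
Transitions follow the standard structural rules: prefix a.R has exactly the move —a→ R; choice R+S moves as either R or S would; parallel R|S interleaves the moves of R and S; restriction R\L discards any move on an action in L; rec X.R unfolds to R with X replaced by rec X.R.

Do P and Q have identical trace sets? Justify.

P's transition system — 6 states:
  s0 = a.a.0\{a,c} | (a.(0 | 0) | (0 | 0)\{c}) | =a=> s1, =a=> s2
  s1 = a.0\{a,c} | (a.(0 | 0) | (0 | 0)\{c}) | =a=> s3, =a=> s4
  s2 = a.a.0\{a,c} | (0 | 0 | (0 | 0)\{c}) | =a=> s4
  s3 = 0\{a,c} | (a.(0 | 0) | (0 | 0)\{c}) | =a=> s5
  s4 = a.0\{a,c} | (0 | 0 | (0 | 0)\{c}) | =a=> s5
  s5 = 0\{a,c} | (0 | 0 | (0 | 0)\{c}) | deadlocked
Q's transition system — 3 states:
  t0 = a.a.0\{a,c} | (0 | 0 | (0 | 0)\{c}) | =a=> t1
  t1 = a.0\{a,c} | (0 | 0 | (0 | 0)\{c}) | =a=> t2
  t2 = 0\{a,c} | (0 | 0 | (0 | 0)\{c}) | deadlocked
Trace ⟨aaa⟩ through P, begin at {s0}:
  [1] a ⇒ {s1, s2}
  [2] a ⇒ {s3, s4}
  [3] a ⇒ {s5}
  — P admits the full trace.
Trace ⟨aaa⟩ through Q, begin at {t0}:
  [1] a ⇒ {t1}
  [2] a ⇒ {t2}
  [3] a ⇒ no successor for Q

trace-distinct — witness ⟨aaa⟩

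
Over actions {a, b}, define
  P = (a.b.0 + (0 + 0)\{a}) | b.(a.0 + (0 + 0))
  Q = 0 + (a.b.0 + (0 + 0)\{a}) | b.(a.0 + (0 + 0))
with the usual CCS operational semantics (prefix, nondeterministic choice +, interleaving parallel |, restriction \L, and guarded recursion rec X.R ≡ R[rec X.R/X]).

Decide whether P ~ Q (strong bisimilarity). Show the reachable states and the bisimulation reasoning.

P's transition system — 9 states:
  u0 = (a.b.0 + (0 + 0)\{a}) | b.(a.0 + (0 + 0)) → ··a··> u1, ··b··> u2
  u1 = b.0 | b.(a.0 + (0 + 0)) → ··b··> u3, ··b··> u4
  u2 = (a.b.0 + (0 + 0)\{a}) | (a.0 + (0 + 0)) → ··a··> u4, ··a··> u5
  u3 = 0 | b.(a.0 + (0 + 0)) → ··b··> u6
  u4 = b.0 | (a.0 + (0 + 0)) → ··a··> u7, ··b··> u6
  u5 = (a.b.0 + (0 + 0)\{a}) | 0 → ··a··> u7
  u6 = 0 | (a.0 + (0 + 0)) → ··a··> u8
  u7 = b.0 | 0 → ··b··> u8
  u8 = 0 | 0 → ·
Q's transition system — 9 states:
  v0 = 0 + (a.b.0 + (0 + 0)\{a}) | b.(a.0 + (0 + 0)) → ··a··> v1, ··b··> v2
  v1 = b.0 | b.(a.0 + (0 + 0)) → ··b··> v3, ··b··> v4
  v2 = (a.b.0 + (0 + 0)\{a}) | (a.0 + (0 + 0)) → ··a··> v4, ··a··> v5
  v3 = 0 | b.(a.0 + (0 + 0)) → ··b··> v6
  v4 = b.0 | (a.0 + (0 + 0)) → ··a··> v7, ··b··> v6
  v5 = (a.b.0 + (0 + 0)\{a}) | 0 → ··a··> v7
  v6 = 0 | (a.0 + (0 + 0)) → ··a··> v8
  v7 = b.0 | 0 → ··b··> v8
  v8 = 0 | 0 → ·
Partition-refinement fixed point:
  B0 = {u0, v0}
  B1 = {u1, v1}
  B2 = {u3, v3}
  B3 = {u6, v6}
  B4 = {u8, v8}
  B5 = {u4, v4}
  B6 = {u7, v7}
  B7 = {u2, v2}
  B8 = {u5, v5}
u0 ∈ B0, v0 ∈ B0 → same block

YES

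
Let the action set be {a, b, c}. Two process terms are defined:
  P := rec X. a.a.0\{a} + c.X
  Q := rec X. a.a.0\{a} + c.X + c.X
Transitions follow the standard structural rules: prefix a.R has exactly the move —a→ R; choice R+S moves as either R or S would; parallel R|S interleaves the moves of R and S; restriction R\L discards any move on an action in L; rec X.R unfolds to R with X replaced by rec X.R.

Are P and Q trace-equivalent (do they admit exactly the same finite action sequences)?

trace-equivalent

LTS(P): 3 reachable states
  p0 = rec X. a.a.0\{a} + c.X has moves —a→ p1, —c→ p0
  p1 = a.0\{a} has moves —a→ p2
  p2 = 0\{a} has moves ·
LTS(Q): 3 reachable states
  q0 = rec X. a.a.0\{a} + c.X + c.X has moves —a→ q1, —c→ q0
  q1 = a.0\{a} has moves —a→ q2
  q2 = 0\{a} has moves ·
Partition-refinement fixed point:
  B0 = {p0, q0}
  B1 = {p1, q1}
  B2 = {p2, q2}
p0 ∈ B0, q0 ∈ B0 → same block
Bisimilar ⇒ trace-equivalent.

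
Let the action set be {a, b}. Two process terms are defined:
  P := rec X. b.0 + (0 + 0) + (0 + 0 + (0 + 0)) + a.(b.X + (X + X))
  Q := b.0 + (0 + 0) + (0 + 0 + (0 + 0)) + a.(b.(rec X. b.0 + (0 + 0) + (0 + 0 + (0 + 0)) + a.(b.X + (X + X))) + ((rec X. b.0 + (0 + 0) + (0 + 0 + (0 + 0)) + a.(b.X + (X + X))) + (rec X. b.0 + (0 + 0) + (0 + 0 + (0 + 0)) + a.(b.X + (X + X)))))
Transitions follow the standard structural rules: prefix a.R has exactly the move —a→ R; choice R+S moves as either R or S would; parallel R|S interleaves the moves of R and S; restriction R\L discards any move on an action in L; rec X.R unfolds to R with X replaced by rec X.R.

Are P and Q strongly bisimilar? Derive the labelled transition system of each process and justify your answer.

P ~ Q

P's transition system — 3 states:
  p0 = rec X. b.0 + (0 + 0) + (0 + 0 + (0 + 0)) + a.(b.X + (X + X)) has moves ··a··> p1, ··b··> p2
  p1 = b.(rec X. b.0 + (0 + 0) + (0 + 0 + (0 + 0)) + a.(b.X + (X + X))) + ((rec X. b.0 + (0 + 0) + (0 + 0 + (0 + 0)) + a.(b.X + (X + X))) + (rec X. b.0 + (0 + 0) + (0 + 0 + (0 + 0)) + a.(b.X + (X + X)))) has moves ··a··> p1, ··b··> p0, ··b··> p2
  p2 = 0 has moves ∅
Q's transition system — 4 states:
  q0 = b.0 + (0 + 0) + (0 + 0 + (0 + 0)) + a.(b.(rec X. b.0 + (0 + 0) + (0 + 0 + (0 + 0)) + a.(b.X + (X + X))) + ((rec X. b.0 + (0 + 0) + (0 + 0 + (0 + 0)) + a.(b.X + (X + X))) + (rec X. b.0 + (0 + 0) + (0 + 0 + (0 + 0)) + a.(b.X + (X + X))))) has moves ··a··> q1, ··b··> q2
  q1 = b.(rec X. b.0 + (0 + 0) + (0 + 0 + (0 + 0)) + a.(b.X + (X + X))) + ((rec X. b.0 + (0 + 0) + (0 + 0 + (0 + 0)) + a.(b.X + (X + X))) + (rec X. b.0 + (0 + 0) + (0 + 0 + (0 + 0)) + a.(b.X + (X + X)))) has moves ··a··> q1, ··b··> q2, ··b··> q3
  q2 = 0 has moves ∅
  q3 = rec X. b.0 + (0 + 0) + (0 + 0 + (0 + 0)) + a.(b.X + (X + X)) has moves ··a··> q1, ··b··> q2
Partition-refinement fixed point:
  B0 = {p0, q0, q3}
  B1 = {p1, q1}
  B2 = {p2, q2}
p0 ∈ B0, q0 ∈ B0 → same block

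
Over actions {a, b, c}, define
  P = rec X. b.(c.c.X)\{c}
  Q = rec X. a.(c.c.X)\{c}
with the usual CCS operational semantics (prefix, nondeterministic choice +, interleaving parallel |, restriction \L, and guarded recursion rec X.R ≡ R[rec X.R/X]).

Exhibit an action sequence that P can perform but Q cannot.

b

LTS(P): 2 reachable states
  u0 = rec X. b.(c.c.X)\{c} :: =b=> u1
  u1 = (c.c.(rec X. b.(c.c.X)\{c}))\{c} :: stopped
LTS(Q): 2 reachable states
  v0 = rec X. a.(c.c.X)\{c} :: =a=> v1
  v1 = (c.c.(rec X. a.(c.c.X)\{c}))\{c} :: stopped
Trace ⟨b⟩ through P, begin at {u0}:
  [1] b ⇒ {u1}
  P completes σ.
Trace ⟨b⟩ through Q, begin at {v0}:
  [1] b ⇒ ∅  — Q cannot continue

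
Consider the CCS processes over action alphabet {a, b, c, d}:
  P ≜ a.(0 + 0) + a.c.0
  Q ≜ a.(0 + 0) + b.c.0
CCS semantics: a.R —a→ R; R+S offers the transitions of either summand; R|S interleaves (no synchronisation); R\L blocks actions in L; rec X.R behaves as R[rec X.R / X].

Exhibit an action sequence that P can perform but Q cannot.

LTS(P): 4 reachable states
  m0 = a.(0 + 0) + a.c.0 ⊢ -a-> m1, -a-> m2
  m1 = 0 + 0 ⊢ deadlocked
  m2 = c.0 ⊢ -c-> m3
  m3 = 0 ⊢ deadlocked
LTS(Q): 4 reachable states
  n0 = a.(0 + 0) + b.c.0 ⊢ -a-> n1, -b-> n2
  n1 = 0 + 0 ⊢ deadlocked
  n2 = c.0 ⊢ -c-> n3
  n3 = 0 ⊢ deadlocked
Run σ = ⟨ac⟩ on P: start {m0}
  [1] a ⇒ {m1, m2}
  [2] c ⇒ {m3}
  ✓ P
Run σ = ⟨ac⟩ on Q: start {n0}
  [1] a ⇒ {n1}
  [2] c ⇒ no successor for Q

ac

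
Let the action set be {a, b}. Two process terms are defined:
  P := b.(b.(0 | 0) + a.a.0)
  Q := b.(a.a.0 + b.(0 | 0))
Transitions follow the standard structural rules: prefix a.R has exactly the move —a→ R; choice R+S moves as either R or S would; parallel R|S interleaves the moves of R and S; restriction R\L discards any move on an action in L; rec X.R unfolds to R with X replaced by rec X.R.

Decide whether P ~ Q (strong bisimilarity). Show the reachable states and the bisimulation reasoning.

YES

Reachable graph of P (5 states):
  u0 = b.(b.(0 | 0) + a.a.0) ⊢ —b→ u1
  u1 = b.(0 | 0) + a.a.0 ⊢ —a→ u2, —b→ u3
  u2 = a.0 ⊢ —a→ u4
  u3 = 0 | 0 ⊢ (no moves)
  u4 = 0 ⊢ (no moves)
Reachable graph of Q (5 states):
  v0 = b.(a.a.0 + b.(0 | 0)) ⊢ —b→ v1
  v1 = a.a.0 + b.(0 | 0) ⊢ —a→ v2, —b→ v3
  v2 = a.0 ⊢ —a→ v4
  v3 = 0 | 0 ⊢ (no moves)
  v4 = 0 ⊢ (no moves)
Partition-refinement fixed point:
  B0 = {u0, v0}
  B1 = {u1, v1}
  B2 = {u3, u4, v3, v4}
  B3 = {u2, v2}
u0 ∈ B0, v0 ∈ B0 → same block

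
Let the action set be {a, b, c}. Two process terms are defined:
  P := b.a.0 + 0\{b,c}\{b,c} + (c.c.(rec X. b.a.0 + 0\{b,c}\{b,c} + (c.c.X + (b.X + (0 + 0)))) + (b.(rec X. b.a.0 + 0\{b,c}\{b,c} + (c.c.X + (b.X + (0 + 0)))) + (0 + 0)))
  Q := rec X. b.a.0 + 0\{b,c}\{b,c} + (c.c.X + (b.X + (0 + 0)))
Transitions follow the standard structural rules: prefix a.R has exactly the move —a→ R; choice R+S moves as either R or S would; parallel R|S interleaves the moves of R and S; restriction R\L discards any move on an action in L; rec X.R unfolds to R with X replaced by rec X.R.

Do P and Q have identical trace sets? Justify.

LTS(P): 5 reachable states
  u0 = b.a.0 + 0\{b,c}\{b,c} + (c.c.(rec X. b.a.0 + 0\{b,c}\{b,c} + (c.c.X + (b.X + (0 + 0)))) + (b.(rec X. b.a.0 + 0\{b,c}\{b,c} + (c.c.X + (b.X + (0 + 0)))) + (0 + 0))) ⊢ —b→ u1, —b→ u2, —c→ u3
  u1 = a.0 ⊢ —a→ u4
  u2 = rec X. b.a.0 + 0\{b,c}\{b,c} + (c.c.X + (b.X + (0 + 0))) ⊢ —b→ u1, —b→ u2, —c→ u3
  u3 = c.(rec X. b.a.0 + 0\{b,c}\{b,c} + (c.c.X + (b.X + (0 + 0)))) ⊢ —c→ u2
  u4 = 0 ⊢ ·
LTS(Q): 4 reachable states
  v0 = rec X. b.a.0 + 0\{b,c}\{b,c} + (c.c.X + (b.X + (0 + 0))) ⊢ —b→ v0, —b→ v1, —c→ v2
  v1 = a.0 ⊢ —a→ v3
  v2 = c.(rec X. b.a.0 + 0\{b,c}\{b,c} + (c.c.X + (b.X + (0 + 0)))) ⊢ —c→ v0
  v3 = 0 ⊢ ·
Bisimilarity quotient blocks:
  B0 = {u0, u2, v0}
  B1 = {u3, v2}
  B2 = {u1, v1}
  B3 = {u4, v3}
u0 ∈ B0, v0 ∈ B0 → same block
Bisimilar ⇒ trace-equivalent.

trace-equivalent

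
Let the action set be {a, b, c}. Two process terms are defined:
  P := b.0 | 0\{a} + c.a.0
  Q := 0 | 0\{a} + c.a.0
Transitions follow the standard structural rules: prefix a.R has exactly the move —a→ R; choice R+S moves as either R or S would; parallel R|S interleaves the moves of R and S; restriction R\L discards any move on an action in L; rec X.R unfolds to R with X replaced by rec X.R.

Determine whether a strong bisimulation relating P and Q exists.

P ≁ Q

LTS(P): 4 reachable states
  u0 = b.0 | 0\{a} + c.a.0 ⊢ -b-> u1, -c-> u2
  u1 = 0 | 0\{a} ⊢ ∅
  u2 = a.0 ⊢ -a-> u3
  u3 = 0 ⊢ ∅
LTS(Q): 3 reachable states
  v0 = 0 | 0\{a} + c.a.0 ⊢ -c-> v1
  v1 = a.0 ⊢ -a-> v2
  v2 = 0 ⊢ ∅
Bisimilarity quotient blocks:
  B0 = {u0}
  B1 = {u2, v1}
  B2 = {u1, u3, v2}
  B3 = {v0}
u0 ∈ B0, v0 ∈ B3 → different blocks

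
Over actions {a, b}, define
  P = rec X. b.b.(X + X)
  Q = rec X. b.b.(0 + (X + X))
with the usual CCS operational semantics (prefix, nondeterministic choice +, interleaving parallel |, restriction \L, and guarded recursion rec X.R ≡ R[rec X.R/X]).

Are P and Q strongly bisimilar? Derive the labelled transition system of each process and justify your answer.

bisimilar

P's transition system — 3 states:
  p0 = rec X. b.b.(X + X) | --b--▸ p1
  p1 = b.((rec X. b.b.(X + X)) + (rec X. b.b.(X + X))) | --b--▸ p2
  p2 = (rec X. b.b.(X + X)) + (rec X. b.b.(X + X)) | --b--▸ p1
Q's transition system — 3 states:
  q0 = rec X. b.b.(0 + (X + X)) | --b--▸ q1
  q1 = b.(0 + ((rec X. b.b.(0 + (X + X))) + (rec X. b.b.(0 + (X + X))))) | --b--▸ q2
  q2 = 0 + ((rec X. b.b.(0 + (X + X))) + (rec X. b.b.(0 + (X + X)))) | --b--▸ q1
Bisimilarity quotient blocks:
  B0 = {p0, p1, p2, q0, q1, q2}
p0 ∈ B0, q0 ∈ B0 → same block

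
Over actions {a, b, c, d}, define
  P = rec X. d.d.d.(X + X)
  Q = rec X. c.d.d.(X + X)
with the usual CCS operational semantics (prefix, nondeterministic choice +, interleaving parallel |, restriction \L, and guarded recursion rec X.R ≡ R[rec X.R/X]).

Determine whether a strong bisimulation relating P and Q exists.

P's transition system — 4 states:
  s0 = rec X. d.d.d.(X + X) :: =d=> s1
  s1 = d.d.((rec X. d.d.d.(X + X)) + (rec X. d.d.d.(X + X))) :: =d=> s2
  s2 = d.((rec X. d.d.d.(X + X)) + (rec X. d.d.d.(X + X))) :: =d=> s3
  s3 = (rec X. d.d.d.(X + X)) + (rec X. d.d.d.(X + X)) :: =d=> s1
Q's transition system — 4 states:
  t0 = rec X. c.d.d.(X + X) :: =c=> t1
  t1 = d.d.((rec X. c.d.d.(X + X)) + (rec X. c.d.d.(X + X))) :: =d=> t2
  t2 = d.((rec X. c.d.d.(X + X)) + (rec X. c.d.d.(X + X))) :: =d=> t3
  t3 = (rec X. c.d.d.(X + X)) + (rec X. c.d.d.(X + X)) :: =c=> t1
Partition-refinement fixed point:
  B0 = {s0, s1, s2, s3}
  B1 = {t0, t3}
  B2 = {t1}
  B3 = {t2}
s0 ∈ B0, t0 ∈ B1 → different blocks

P ≁ Q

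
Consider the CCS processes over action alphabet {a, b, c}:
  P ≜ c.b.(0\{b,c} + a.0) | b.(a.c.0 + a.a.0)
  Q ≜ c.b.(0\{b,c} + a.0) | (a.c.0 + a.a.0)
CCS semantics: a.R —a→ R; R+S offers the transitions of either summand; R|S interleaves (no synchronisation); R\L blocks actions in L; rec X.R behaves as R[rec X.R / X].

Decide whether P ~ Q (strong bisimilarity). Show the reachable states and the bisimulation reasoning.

P's transition system — 20 states:
  s0 = c.b.(0\{b,c} + a.0) | b.(a.c.0 + a.a.0) :: —b→ s1, —c→ s2
  s1 = c.b.(0\{b,c} + a.0) | (a.c.0 + a.a.0) :: —a→ s3, —a→ s4, —c→ s5
  s2 = b.(0\{b,c} + a.0) | b.(a.c.0 + a.a.0) :: —b→ s5, —b→ s6
  s3 = c.b.(0\{b,c} + a.0) | a.0 :: —a→ s7, —c→ s8
  s4 = c.b.(0\{b,c} + a.0) | c.0 :: —c→ s7, —c→ s9
  s5 = b.(0\{b,c} + a.0) | (a.c.0 + a.a.0) :: —a→ s8, —a→ s9, —b→ s10
  s6 = (0\{b,c} + a.0) | b.(a.c.0 + a.a.0) :: —a→ s11, —b→ s10
  s7 = c.b.(0\{b,c} + a.0) | 0 :: —c→ s12
  s8 = b.(0\{b,c} + a.0) | a.0 :: —a→ s12, —b→ s13
  s9 = b.(0\{b,c} + a.0) | c.0 :: —b→ s14, —c→ s12
  s10 = (0\{b,c} + a.0) | (a.c.0 + a.a.0) :: —a→ s13, —a→ s14, —a→ s15
  s11 = 0 | b.(a.c.0 + a.a.0) :: —b→ s15
  s12 = b.(0\{b,c} + a.0) | 0 :: —b→ s16
  s13 = (0\{b,c} + a.0) | a.0 :: —a→ s16, —a→ s17
  s14 = (0\{b,c} + a.0) | c.0 :: —a→ s18, —c→ s16
  s15 = 0 | (a.c.0 + a.a.0) :: —a→ s17, —a→ s18
  s16 = (0\{b,c} + a.0) | 0 :: —a→ s19
  s17 = 0 | a.0 :: —a→ s19
  s18 = 0 | c.0 :: —c→ s19
  s19 = 0 | 0 :: ∅
Q's transition system — 16 states:
  t0 = c.b.(0\{b,c} + a.0) | (a.c.0 + a.a.0) :: —a→ t1, —a→ t2, —c→ t3
  t1 = c.b.(0\{b,c} + a.0) | a.0 :: —a→ t4, —c→ t5
  t2 = c.b.(0\{b,c} + a.0) | c.0 :: —c→ t4, —c→ t6
  t3 = b.(0\{b,c} + a.0) | (a.c.0 + a.a.0) :: —a→ t5, —a→ t6, —b→ t7
  t4 = c.b.(0\{b,c} + a.0) | 0 :: —c→ t8
  t5 = b.(0\{b,c} + a.0) | a.0 :: —a→ t8, —b→ t9
  t6 = b.(0\{b,c} + a.0) | c.0 :: —b→ t10, —c→ t8
  t7 = (0\{b,c} + a.0) | (a.c.0 + a.a.0) :: —a→ t10, —a→ t11, —a→ t9
  t8 = b.(0\{b,c} + a.0) | 0 :: —b→ t12
  t9 = (0\{b,c} + a.0) | a.0 :: —a→ t12, —a→ t13
  t10 = (0\{b,c} + a.0) | c.0 :: —a→ t14, —c→ t12
  t11 = 0 | (a.c.0 + a.a.0) :: —a→ t13, —a→ t14
  t12 = (0\{b,c} + a.0) | 0 :: —a→ t15
  t13 = 0 | a.0 :: —a→ t15
  t14 = 0 | c.0 :: —c→ t15
  t15 = 0 | 0 :: ∅
Coarsest stable partition (strong bisimilarity classes):
  B0 = {s0}
  B1 = {s2}
  B2 = {s5, t3}
  B3 = {s10, t7}
  B4 = {s13, t9}
  B5 = {s16, s17, t12, t13}
  B6 = {s19, t15}
  B7 = {s15, t11}
  B8 = {s18, t14}
  B9 = {s14, t10}
  B10 = {s8, t5}
  B11 = {s12, t8}
  B12 = {s9, t6}
  B13 = {s6}
  B14 = {s11}
  B15 = {s1, t0}
  B16 = {s3, t1}
  B17 = {s7, t4}
  B18 = {s4, t2}
s0 ∈ B0, t0 ∈ B15 → different blocks

P ≁ Q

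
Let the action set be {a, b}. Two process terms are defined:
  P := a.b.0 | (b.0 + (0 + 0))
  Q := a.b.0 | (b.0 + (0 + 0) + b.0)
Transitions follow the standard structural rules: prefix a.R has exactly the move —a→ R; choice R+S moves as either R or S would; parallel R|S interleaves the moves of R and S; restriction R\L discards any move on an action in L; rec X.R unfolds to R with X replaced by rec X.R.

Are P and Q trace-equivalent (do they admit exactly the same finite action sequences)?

Reachable graph of P (6 states):
  u0 = a.b.0 | (b.0 + (0 + 0)) ⊢ =a=> u1, =b=> u2
  u1 = b.0 | (b.0 + (0 + 0)) ⊢ =b=> u3, =b=> u4
  u2 = a.b.0 | 0 ⊢ =a=> u4
  u3 = 0 | (b.0 + (0 + 0)) ⊢ =b=> u5
  u4 = b.0 | 0 ⊢ =b=> u5
  u5 = 0 | 0 ⊢ stopped
Reachable graph of Q (6 states):
  v0 = a.b.0 | (b.0 + (0 + 0) + b.0) ⊢ =a=> v1, =b=> v2
  v1 = b.0 | (b.0 + (0 + 0) + b.0) ⊢ =b=> v3, =b=> v4
  v2 = a.b.0 | 0 ⊢ =a=> v4
  v3 = 0 | (b.0 + (0 + 0) + b.0) ⊢ =b=> v5
  v4 = b.0 | 0 ⊢ =b=> v5
  v5 = 0 | 0 ⊢ stopped
Partition-refinement fixed point:
  B0 = {u0, v0}
  B1 = {u1, v1}
  B2 = {u3, u4, v3, v4}
  B3 = {u5, v5}
  B4 = {u2, v2}
u0 ∈ B0, v0 ∈ B0 → same block
Bisimilar ⇒ trace-equivalent.

trace-equivalent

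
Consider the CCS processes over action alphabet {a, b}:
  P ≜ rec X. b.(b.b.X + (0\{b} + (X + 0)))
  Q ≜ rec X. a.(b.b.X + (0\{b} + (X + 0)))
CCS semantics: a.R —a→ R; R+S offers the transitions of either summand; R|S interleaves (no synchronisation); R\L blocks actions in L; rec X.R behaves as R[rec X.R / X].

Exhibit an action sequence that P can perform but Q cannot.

P's transition system — 3 states:
  p0 = rec X. b.(b.b.X + (0\{b} + (X + 0))) has moves -b-> p1
  p1 = b.b.(rec X. b.(b.b.X + (0\{b} + (X + 0)))) + (0\{b} + ((rec X. b.(b.b.X + (0\{b} + (X + 0)))) + 0)) has moves -b-> p1, -b-> p2
  p2 = b.(rec X. b.(b.b.X + (0\{b} + (X + 0)))) has moves -b-> p0
Q's transition system — 3 states:
  q0 = rec X. a.(b.b.X + (0\{b} + (X + 0))) has moves -a-> q1
  q1 = b.b.(rec X. a.(b.b.X + (0\{b} + (X + 0)))) + (0\{b} + ((rec X. a.(b.b.X + (0\{b} + (X + 0)))) + 0)) has moves -a-> q1, -b-> q2
  q2 = b.(rec X. a.(b.b.X + (0\{b} + (X + 0)))) has moves -b-> q0
Trace ⟨b⟩ through P, begin at {p0}:
  after b @ step 1: {p1}
  ✓ P
Trace ⟨b⟩ through Q, begin at {q0}:
  after b @ step 1: no successor for Q

b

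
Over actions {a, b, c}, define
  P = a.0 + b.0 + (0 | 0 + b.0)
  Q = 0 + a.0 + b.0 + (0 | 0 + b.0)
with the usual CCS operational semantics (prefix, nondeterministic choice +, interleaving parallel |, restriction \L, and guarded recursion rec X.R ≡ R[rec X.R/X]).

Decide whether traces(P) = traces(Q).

YES

LTS(P): 2 reachable states
  m0 = a.0 + b.0 + (0 | 0 + b.0) :: -a-> m1, -b-> m1
  m1 = 0 :: deadlocked
LTS(Q): 2 reachable states
  n0 = 0 + a.0 + b.0 + (0 | 0 + b.0) :: -a-> n1, -b-> n1
  n1 = 0 :: deadlocked
Bisimilarity quotient blocks:
  B0 = {m0, n0}
  B1 = {m1, n1}
m0 ∈ B0, n0 ∈ B0 → same block
Bisimilar ⇒ trace-equivalent.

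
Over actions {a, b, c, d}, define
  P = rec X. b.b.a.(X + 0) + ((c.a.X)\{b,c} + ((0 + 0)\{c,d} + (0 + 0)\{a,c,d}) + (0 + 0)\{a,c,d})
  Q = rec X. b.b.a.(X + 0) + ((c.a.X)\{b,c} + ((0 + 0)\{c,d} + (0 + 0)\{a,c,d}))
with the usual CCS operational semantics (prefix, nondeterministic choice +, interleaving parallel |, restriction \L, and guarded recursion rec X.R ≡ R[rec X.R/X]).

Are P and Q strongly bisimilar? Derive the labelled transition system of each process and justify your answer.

LTS(P): 4 reachable states
  u0 = rec X. b.b.a.(X + 0) + ((c.a.X)\{b,c} + ((0 + 0)\{c,d} + (0 + 0)\{a,c,d}) + (0 + 0)\{a,c,d}) → -b-> u1
  u1 = b.a.((rec X. b.b.a.(X + 0) + ((c.a.X)\{b,c} + ((0 + 0)\{c,d} + (0 + 0)\{a,c,d}) + (0 + 0)\{a,c,d})) + 0) → -b-> u2
  u2 = a.((rec X. b.b.a.(X + 0) + ((c.a.X)\{b,c} + ((0 + 0)\{c,d} + (0 + 0)\{a,c,d}) + (0 + 0)\{a,c,d})) + 0) → -a-> u3
  u3 = (rec X. b.b.a.(X + 0) + ((c.a.X)\{b,c} + ((0 + 0)\{c,d} + (0 + 0)\{a,c,d}) + (0 + 0)\{a,c,d})) + 0 → -b-> u1
LTS(Q): 4 reachable states
  v0 = rec X. b.b.a.(X + 0) + ((c.a.X)\{b,c} + ((0 + 0)\{c,d} + (0 + 0)\{a,c,d})) → -b-> v1
  v1 = b.a.((rec X. b.b.a.(X + 0) + ((c.a.X)\{b,c} + ((0 + 0)\{c,d} + (0 + 0)\{a,c,d}))) + 0) → -b-> v2
  v2 = a.((rec X. b.b.a.(X + 0) + ((c.a.X)\{b,c} + ((0 + 0)\{c,d} + (0 + 0)\{a,c,d}))) + 0) → -a-> v3
  v3 = (rec X. b.b.a.(X + 0) + ((c.a.X)\{b,c} + ((0 + 0)\{c,d} + (0 + 0)\{a,c,d}))) + 0 → -b-> v1
Bisimilarity quotient blocks:
  B0 = {u0, u3, v0, v3}
  B1 = {u1, v1}
  B2 = {u2, v2}
u0 ∈ B0, v0 ∈ B0 → same block

P ~ Q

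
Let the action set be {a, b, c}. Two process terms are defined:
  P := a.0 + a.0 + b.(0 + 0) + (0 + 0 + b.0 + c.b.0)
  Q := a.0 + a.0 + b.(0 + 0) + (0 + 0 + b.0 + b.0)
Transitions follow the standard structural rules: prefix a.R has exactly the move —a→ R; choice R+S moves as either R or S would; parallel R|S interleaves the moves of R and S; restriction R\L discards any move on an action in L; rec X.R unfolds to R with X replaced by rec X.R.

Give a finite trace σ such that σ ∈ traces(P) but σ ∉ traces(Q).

c

LTS(P): 4 reachable states
  u0 = a.0 + a.0 + b.(0 + 0) + (0 + 0 + b.0 + c.b.0) :: ··a··> u1, ··b··> u1, ··b··> u2, ··c··> u3
  u1 = 0 :: ·
  u2 = 0 + 0 :: ·
  u3 = b.0 :: ··b··> u1
LTS(Q): 3 reachable states
  v0 = a.0 + a.0 + b.(0 + 0) + (0 + 0 + b.0 + b.0) :: ··a··> v1, ··b··> v1, ··b··> v2
  v1 = 0 :: ·
  v2 = 0 + 0 :: ·
Executing c from P (initial set {u0}):
  step 1 (c): {u3}
  ✓ P
Executing c from Q (initial set {v0}):
  step 1 (c): ∅ (Q stuck)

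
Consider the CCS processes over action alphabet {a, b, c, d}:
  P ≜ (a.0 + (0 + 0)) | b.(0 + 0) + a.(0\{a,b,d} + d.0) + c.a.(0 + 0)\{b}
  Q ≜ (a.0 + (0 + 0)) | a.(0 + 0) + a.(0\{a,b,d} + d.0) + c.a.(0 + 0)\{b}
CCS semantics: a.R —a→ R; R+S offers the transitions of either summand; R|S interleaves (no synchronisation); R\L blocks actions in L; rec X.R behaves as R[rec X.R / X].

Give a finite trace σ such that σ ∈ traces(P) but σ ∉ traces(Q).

b

Reachable graph of P (8 states):
  p0 = (a.0 + (0 + 0)) | b.(0 + 0) + a.(0\{a,b,d} + d.0) + c.a.(0 + 0)\{b} has moves ··a··> p1, ··a··> p2, ··b··> p3, ··c··> p4
  p1 = 0 | b.(0 + 0) has moves ··b··> p5
  p2 = 0\{a,b,d} + d.0 has moves ··d··> p6
  p3 = (a.0 + (0 + 0)) | (0 + 0) has moves ··a··> p5
  p4 = a.(0 + 0)\{b} has moves ··a··> p7
  p5 = 0 | (0 + 0) has moves deadlocked
  p6 = 0 has moves deadlocked
  p7 = (0 + 0)\{b} has moves deadlocked
Reachable graph of Q (8 states):
  q0 = (a.0 + (0 + 0)) | a.(0 + 0) + a.(0\{a,b,d} + d.0) + c.a.(0 + 0)\{b} has moves ··a··> q1, ··a··> q2, ··a··> q3, ··c··> q4
  q1 = (a.0 + (0 + 0)) | (0 + 0) has moves ··a··> q5
  q2 = 0 | a.(0 + 0) has moves ··a··> q5
  q3 = 0\{a,b,d} + d.0 has moves ··d··> q6
  q4 = a.(0 + 0)\{b} has moves ··a··> q7
  q5 = 0 | (0 + 0) has moves deadlocked
  q6 = 0 has moves deadlocked
  q7 = (0 + 0)\{b} has moves deadlocked
Trace ⟨b⟩ through P, begin at {p0}:
  after b @ step 1: {p3}
  — P admits the full trace.
Trace ⟨b⟩ through Q, begin at {q0}:
  after b @ step 1: ∅ (Q stuck)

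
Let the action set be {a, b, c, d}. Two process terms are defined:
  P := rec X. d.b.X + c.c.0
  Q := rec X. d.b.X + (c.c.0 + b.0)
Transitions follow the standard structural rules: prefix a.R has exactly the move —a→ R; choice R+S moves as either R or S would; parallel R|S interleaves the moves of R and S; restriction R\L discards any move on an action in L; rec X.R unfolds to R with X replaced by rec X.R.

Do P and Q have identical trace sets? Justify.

LTS(P): 4 reachable states
  m0 = rec X. d.b.X + c.c.0 :: -c-> m1, -d-> m2
  m1 = c.0 :: -c-> m3
  m2 = b.(rec X. d.b.X + c.c.0) :: -b-> m0
  m3 = 0 :: stopped
LTS(Q): 4 reachable states
  n0 = rec X. d.b.X + (c.c.0 + b.0) :: -b-> n1, -c-> n2, -d-> n3
  n1 = 0 :: stopped
  n2 = c.0 :: -c-> n1
  n3 = b.(rec X. d.b.X + (c.c.0 + b.0)) :: -b-> n0
Executing b from Q (initial set {n0}):
  after b @ step 1: {n1}
  ✓ Q
Executing b from P (initial set {m0}):
  after b @ step 1: ∅ (P stuck)

NO — witness ⟨b⟩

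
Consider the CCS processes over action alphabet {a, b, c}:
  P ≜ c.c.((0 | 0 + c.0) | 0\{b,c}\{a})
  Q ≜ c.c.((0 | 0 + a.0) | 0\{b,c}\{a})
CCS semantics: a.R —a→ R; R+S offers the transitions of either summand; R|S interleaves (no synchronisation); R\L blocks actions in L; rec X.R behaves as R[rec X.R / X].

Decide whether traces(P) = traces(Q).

Reachable graph of P (4 states):
  m0 = c.c.((0 | 0 + c.0) | 0\{b,c}\{a}) | -c-> m1
  m1 = c.((0 | 0 + c.0) | 0\{b,c}\{a}) | -c-> m2
  m2 = (0 | 0 + c.0) | 0\{b,c}\{a} | -c-> m3
  m3 = 0 | 0\{b,c}\{a} | deadlocked
Reachable graph of Q (4 states):
  n0 = c.c.((0 | 0 + a.0) | 0\{b,c}\{a}) | -c-> n1
  n1 = c.((0 | 0 + a.0) | 0\{b,c}\{a}) | -c-> n2
  n2 = (0 | 0 + a.0) | 0\{b,c}\{a} | -a-> n3
  n3 = 0 | 0\{b,c}\{a} | deadlocked
Run σ = ⟨ccc⟩ on P: start {m0}
  step 1 (c): {m1}
  step 2 (c): {m2}
  step 3 (c): {m3}
  P completes σ.
Run σ = ⟨ccc⟩ on Q: start {n0}
  step 1 (c): {n1}
  step 2 (c): {n2}
  step 3 (c): no successor for Q

traces(P) ≠ traces(Q) — witness ⟨ccc⟩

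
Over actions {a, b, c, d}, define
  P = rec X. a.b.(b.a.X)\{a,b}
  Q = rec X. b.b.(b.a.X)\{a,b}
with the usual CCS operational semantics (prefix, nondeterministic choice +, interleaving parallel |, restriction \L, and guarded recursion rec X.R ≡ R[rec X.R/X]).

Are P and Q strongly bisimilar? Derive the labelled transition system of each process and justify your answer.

not bisimilar

LTS(P): 3 reachable states
  s0 = rec X. a.b.(b.a.X)\{a,b} | --a--▸ s1
  s1 = b.(b.a.(rec X. a.b.(b.a.X)\{a,b}))\{a,b} | --b--▸ s2
  s2 = (b.a.(rec X. a.b.(b.a.X)\{a,b}))\{a,b} | stopped
LTS(Q): 3 reachable states
  t0 = rec X. b.b.(b.a.X)\{a,b} | --b--▸ t1
  t1 = b.(b.a.(rec X. b.b.(b.a.X)\{a,b}))\{a,b} | --b--▸ t2
  t2 = (b.a.(rec X. b.b.(b.a.X)\{a,b}))\{a,b} | stopped
Coarsest stable partition (strong bisimilarity classes):
  B0 = {s0}
  B1 = {s1, t1}
  B2 = {s2, t2}
  B3 = {t0}
s0 ∈ B0, t0 ∈ B3 → different blocks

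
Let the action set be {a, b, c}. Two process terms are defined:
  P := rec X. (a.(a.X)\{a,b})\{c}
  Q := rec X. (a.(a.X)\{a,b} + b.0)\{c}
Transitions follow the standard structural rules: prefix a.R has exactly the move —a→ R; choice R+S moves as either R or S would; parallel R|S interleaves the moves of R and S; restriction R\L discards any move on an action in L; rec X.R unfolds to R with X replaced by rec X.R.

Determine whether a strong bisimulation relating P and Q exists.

not bisimilar

Reachable graph of P (2 states):
  s0 = rec X. (a.(a.X)\{a,b})\{c} :: =a=> s1
  s1 = (a.(rec X. (a.(a.X)\{a,b})\{c}))\{a,b}\{c} :: deadlocked
Reachable graph of Q (3 states):
  t0 = rec X. (a.(a.X)\{a,b} + b.0)\{c} :: =a=> t1, =b=> t2
  t1 = (a.(rec X. (a.(a.X)\{a,b} + b.0)\{c}))\{a,b}\{c} :: deadlocked
  t2 = 0\{c} :: deadlocked
Bisimilarity quotient blocks:
  B0 = {s0}
  B1 = {s1, t1, t2}
  B2 = {t0}
s0 ∈ B0, t0 ∈ B2 → different blocks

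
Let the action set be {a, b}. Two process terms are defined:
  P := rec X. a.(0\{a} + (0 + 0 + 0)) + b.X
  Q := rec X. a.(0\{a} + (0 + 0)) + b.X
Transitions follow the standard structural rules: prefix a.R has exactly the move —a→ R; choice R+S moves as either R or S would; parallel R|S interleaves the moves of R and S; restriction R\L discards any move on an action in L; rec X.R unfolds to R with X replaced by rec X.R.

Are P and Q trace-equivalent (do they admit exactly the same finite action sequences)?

LTS(P): 2 reachable states
  m0 = rec X. a.(0\{a} + (0 + 0 + 0)) + b.X | ··a··> m1, ··b··> m0
  m1 = 0\{a} + (0 + 0 + 0) | ·
LTS(Q): 2 reachable states
  n0 = rec X. a.(0\{a} + (0 + 0)) + b.X | ··a··> n1, ··b··> n0
  n1 = 0\{a} + (0 + 0) | ·
Bisimilarity quotient blocks:
  B0 = {m0, n0}
  B1 = {m1, n1}
m0 ∈ B0, n0 ∈ B0 → same block
Bisimilar ⇒ trace-equivalent.

trace-equivalent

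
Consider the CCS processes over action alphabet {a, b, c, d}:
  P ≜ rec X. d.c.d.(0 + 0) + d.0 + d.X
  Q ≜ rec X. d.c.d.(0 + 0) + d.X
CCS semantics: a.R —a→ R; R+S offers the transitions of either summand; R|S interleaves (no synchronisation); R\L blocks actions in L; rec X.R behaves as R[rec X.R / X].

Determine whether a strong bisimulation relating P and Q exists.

not bisimilar

P's transition system — 5 states:
  u0 = rec X. d.c.d.(0 + 0) + d.0 + d.X has moves =d=> u0, =d=> u1, =d=> u2
  u1 = 0 has moves deadlocked
  u2 = c.d.(0 + 0) has moves =c=> u3
  u3 = d.(0 + 0) has moves =d=> u4
  u4 = 0 + 0 has moves deadlocked
Q's transition system — 4 states:
  v0 = rec X. d.c.d.(0 + 0) + d.X has moves =d=> v0, =d=> v1
  v1 = c.d.(0 + 0) has moves =c=> v2
  v2 = d.(0 + 0) has moves =d=> v3
  v3 = 0 + 0 has moves deadlocked
Partition-refinement fixed point:
  B0 = {u0}
  B1 = {u1, u4, v3}
  B2 = {u2, v1}
  B3 = {u3, v2}
  B4 = {v0}
u0 ∈ B0, v0 ∈ B4 → different blocks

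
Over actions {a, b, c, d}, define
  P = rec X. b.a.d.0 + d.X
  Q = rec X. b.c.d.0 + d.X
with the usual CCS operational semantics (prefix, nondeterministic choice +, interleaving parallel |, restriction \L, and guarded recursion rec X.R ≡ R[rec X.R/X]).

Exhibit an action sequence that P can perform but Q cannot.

LTS(P): 4 reachable states
  u0 = rec X. b.a.d.0 + d.X ⊢ --b--▸ u1, --d--▸ u0
  u1 = a.d.0 ⊢ --a--▸ u2
  u2 = d.0 ⊢ --d--▸ u3
  u3 = 0 ⊢ ·
LTS(Q): 4 reachable states
  v0 = rec X. b.c.d.0 + d.X ⊢ --b--▸ v1, --d--▸ v0
  v1 = c.d.0 ⊢ --c--▸ v2
  v2 = d.0 ⊢ --d--▸ v3
  v3 = 0 ⊢ ·
Trace ⟨ba⟩ through P, begin at {u0}:
  after b @ step 1: {u1}
  after a @ step 2: {u2}
  — P admits the full trace.
Trace ⟨ba⟩ through Q, begin at {v0}:
  after b @ step 1: {v1}
  after a @ step 2: ∅  — Q cannot continue

ba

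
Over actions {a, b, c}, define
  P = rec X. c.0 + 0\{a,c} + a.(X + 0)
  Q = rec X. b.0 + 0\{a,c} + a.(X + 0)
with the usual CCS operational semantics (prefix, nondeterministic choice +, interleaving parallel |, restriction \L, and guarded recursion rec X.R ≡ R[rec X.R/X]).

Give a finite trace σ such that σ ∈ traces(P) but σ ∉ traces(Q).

P's transition system — 3 states:
  s0 = rec X. c.0 + 0\{a,c} + a.(X + 0) → =a=> s1, =c=> s2
  s1 = (rec X. c.0 + 0\{a,c} + a.(X + 0)) + 0 → =a=> s1, =c=> s2
  s2 = 0 → ∅
Q's transition system — 3 states:
  t0 = rec X. b.0 + 0\{a,c} + a.(X + 0) → =a=> t1, =b=> t2
  t1 = (rec X. b.0 + 0\{a,c} + a.(X + 0)) + 0 → =a=> t1, =b=> t2
  t2 = 0 → ∅
Trace ⟨c⟩ through P, begin at {s0}:
  [1] c ⇒ {s2}
  ✓ P
Trace ⟨c⟩ through Q, begin at {t0}:
  [1] c ⇒ ∅  — Q cannot continue

c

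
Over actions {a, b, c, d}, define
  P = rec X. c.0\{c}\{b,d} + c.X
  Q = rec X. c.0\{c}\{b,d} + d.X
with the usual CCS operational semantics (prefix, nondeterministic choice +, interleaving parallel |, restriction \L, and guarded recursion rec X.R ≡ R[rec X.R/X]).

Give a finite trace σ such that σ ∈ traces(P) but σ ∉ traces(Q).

LTS(P): 2 reachable states
  m0 = rec X. c.0\{c}\{b,d} + c.X ⊢ ··c··> m0, ··c··> m1
  m1 = 0\{c}\{b,d} ⊢ ∅
LTS(Q): 2 reachable states
  n0 = rec X. c.0\{c}\{b,d} + d.X ⊢ ··c··> n1, ··d··> n0
  n1 = 0\{c}\{b,d} ⊢ ∅
Run σ = ⟨cc⟩ on P: start {m0}
  [1] c ⇒ {m0, m1}
  [2] c ⇒ {m0, m1}
  — P admits the full trace.
Run σ = ⟨cc⟩ on Q: start {n0}
  [1] c ⇒ {n1}
  [2] c ⇒ no successor for Q

cc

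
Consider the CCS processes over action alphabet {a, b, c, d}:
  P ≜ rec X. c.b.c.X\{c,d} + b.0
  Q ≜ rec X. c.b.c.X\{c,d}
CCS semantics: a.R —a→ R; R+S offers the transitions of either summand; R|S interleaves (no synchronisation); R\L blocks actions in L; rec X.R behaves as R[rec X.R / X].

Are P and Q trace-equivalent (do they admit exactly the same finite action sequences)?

P's transition system — 6 states:
  m0 = rec X. c.b.c.X\{c,d} + b.0 → ··b··> m1, ··c··> m2
  m1 = 0 → ∅
  m2 = b.c.(rec X. c.b.c.X\{c,d} + b.0)\{c,d} → ··b··> m3
  m3 = c.(rec X. c.b.c.X\{c,d} + b.0)\{c,d} → ··c··> m4
  m4 = (rec X. c.b.c.X\{c,d} + b.0)\{c,d} → ··b··> m5
  m5 = 0\{c,d} → ∅
Q's transition system — 4 states:
  n0 = rec X. c.b.c.X\{c,d} → ··c··> n1
  n1 = b.c.(rec X. c.b.c.X\{c,d})\{c,d} → ··b··> n2
  n2 = c.(rec X. c.b.c.X\{c,d})\{c,d} → ··c··> n3
  n3 = (rec X. c.b.c.X\{c,d})\{c,d} → ∅
Trace ⟨b⟩ through P, begin at {m0}:
  step 1 (b): {m1}
  P completes σ.
Trace ⟨b⟩ through Q, begin at {n0}:
  step 1 (b): ∅ (Q stuck)

NO — witness ⟨b⟩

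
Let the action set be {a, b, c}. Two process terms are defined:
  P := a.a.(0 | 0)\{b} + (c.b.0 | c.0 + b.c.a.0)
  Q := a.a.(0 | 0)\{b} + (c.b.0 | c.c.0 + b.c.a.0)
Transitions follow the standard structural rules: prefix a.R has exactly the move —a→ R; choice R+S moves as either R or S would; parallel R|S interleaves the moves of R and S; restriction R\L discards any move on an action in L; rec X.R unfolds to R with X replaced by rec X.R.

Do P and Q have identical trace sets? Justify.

P's transition system — 11 states:
  p0 = a.a.(0 | 0)\{b} + (c.b.0 | c.0 + b.c.a.0) :: --a--▸ p1, --b--▸ p2, --c--▸ p3, --c--▸ p4
  p1 = a.(0 | 0)\{b} :: --a--▸ p5
  p2 = c.a.0 :: --c--▸ p6
  p3 = b.0 | c.0 :: --b--▸ p7, --c--▸ p8
  p4 = c.b.0 | 0 :: --c--▸ p8
  p5 = (0 | 0)\{b} :: deadlocked
  p6 = a.0 :: --a--▸ p9
  p7 = 0 | c.0 :: --c--▸ p10
  p8 = b.0 | 0 :: --b--▸ p10
  p9 = 0 :: deadlocked
  p10 = 0 | 0 :: deadlocked
Q's transition system — 14 states:
  q0 = a.a.(0 | 0)\{b} + (c.b.0 | c.c.0 + b.c.a.0) :: --a--▸ q1, --b--▸ q2, --c--▸ q3, --c--▸ q4
  q1 = a.(0 | 0)\{b} :: --a--▸ q5
  q2 = c.a.0 :: --c--▸ q6
  q3 = b.0 | c.c.0 :: --b--▸ q7, --c--▸ q8
  q4 = c.b.0 | c.0 :: --c--▸ q8, --c--▸ q9
  q5 = (0 | 0)\{b} :: deadlocked
  q6 = a.0 :: --a--▸ q10
  q7 = 0 | c.c.0 :: --c--▸ q11
  q8 = b.0 | c.0 :: --b--▸ q11, --c--▸ q12
  q9 = c.b.0 | 0 :: --c--▸ q12
  q10 = 0 :: deadlocked
  q11 = 0 | c.0 :: --c--▸ q13
  q12 = b.0 | 0 :: --b--▸ q13
  q13 = 0 | 0 :: deadlocked
Trace ⟨ccc⟩ through Q, begin at {q0}:
  after c @ step 1: {q3, q4}
  after c @ step 2: {q8, q9}
  after c @ step 3: {q12}
  — Q admits the full trace.
Trace ⟨ccc⟩ through P, begin at {p0}:
  after c @ step 1: {p3, p4}
  after c @ step 2: {p8}
  after c @ step 3: no successor for P

traces(P) ≠ traces(Q) — witness ⟨ccc⟩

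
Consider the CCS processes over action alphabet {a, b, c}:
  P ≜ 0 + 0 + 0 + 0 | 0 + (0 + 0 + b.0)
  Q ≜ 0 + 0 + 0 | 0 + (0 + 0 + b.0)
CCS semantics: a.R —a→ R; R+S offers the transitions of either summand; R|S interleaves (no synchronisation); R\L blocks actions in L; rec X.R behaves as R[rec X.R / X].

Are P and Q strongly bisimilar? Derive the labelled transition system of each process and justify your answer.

bisimilar

Reachable graph of P (2 states):
  s0 = 0 + 0 + 0 + 0 | 0 + (0 + 0 + b.0) has moves --b--▸ s1
  s1 = 0 has moves stopped
Reachable graph of Q (2 states):
  t0 = 0 + 0 + 0 | 0 + (0 + 0 + b.0) has moves --b--▸ t1
  t1 = 0 has moves stopped
Bisimilarity quotient blocks:
  B0 = {s0, t0}
  B1 = {s1, t1}
s0 ∈ B0, t0 ∈ B0 → same block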